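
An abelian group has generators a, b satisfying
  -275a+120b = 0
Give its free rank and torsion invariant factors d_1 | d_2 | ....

rank_ℚ(R)=1; free=2−1=1
SNF(R) diag = [5] → torsion [5]

Answer: M ≅ ℤ^1 ⊕ ℤ/5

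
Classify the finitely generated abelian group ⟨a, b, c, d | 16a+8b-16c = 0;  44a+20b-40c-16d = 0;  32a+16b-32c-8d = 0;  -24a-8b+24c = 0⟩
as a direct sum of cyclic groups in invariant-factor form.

rank_ℚ(R)=4; free=4−4=0
SNF(R) diag = [4, 8, 8, 8] → torsion [4, 8, 8, 8]

Answer: M ≅ ℤ/4 ⊕ ℤ/8 ⊕ ℤ/8 ⊕ ℤ/8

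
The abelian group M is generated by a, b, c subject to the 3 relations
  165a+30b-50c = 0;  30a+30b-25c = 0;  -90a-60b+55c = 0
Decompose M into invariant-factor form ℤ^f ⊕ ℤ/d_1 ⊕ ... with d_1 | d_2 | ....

rank_ℚ(R)=3; free=3−3=0
SNF(R) diag = [5, 15, 30] → torsion [5, 15, 30]

Answer: M ≅ ℤ/5 ⊕ ℤ/15 ⊕ ℤ/30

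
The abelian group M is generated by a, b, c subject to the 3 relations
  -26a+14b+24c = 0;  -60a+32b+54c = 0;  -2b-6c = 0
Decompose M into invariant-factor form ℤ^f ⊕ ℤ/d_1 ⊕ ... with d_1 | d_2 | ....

Answer: M ≅ ℤ/2 ⊕ ℤ/2 ⊕ ℤ/6

Derivation:
rank_ℚ(R)=3; free=3−3=0
SNF(R) diag = [2, 2, 6] → torsion [2, 2, 6]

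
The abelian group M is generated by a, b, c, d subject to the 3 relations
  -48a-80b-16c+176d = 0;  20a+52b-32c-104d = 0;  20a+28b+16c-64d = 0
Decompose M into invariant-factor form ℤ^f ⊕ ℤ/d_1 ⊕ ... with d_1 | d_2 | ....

Answer: M ≅ ℤ^1 ⊕ ℤ/4 ⊕ ℤ/8 ⊕ ℤ/16

Derivation:
rank_ℚ(R)=3; free=4−3=1
SNF(R) diag = [4, 8, 16] → torsion [4, 8, 16]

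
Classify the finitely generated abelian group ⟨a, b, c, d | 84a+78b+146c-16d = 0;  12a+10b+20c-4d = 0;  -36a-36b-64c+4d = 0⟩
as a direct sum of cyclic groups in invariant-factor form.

rank_ℚ(R)=3; free=4−3=1
SNF(R) diag = [2, 2, 4] → torsion [2, 2, 4]

Answer: M ≅ ℤ^1 ⊕ ℤ/2 ⊕ ℤ/2 ⊕ ℤ/4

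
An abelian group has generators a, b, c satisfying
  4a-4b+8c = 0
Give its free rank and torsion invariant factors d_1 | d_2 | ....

Answer: M ≅ ℤ^2 ⊕ ℤ/4

Derivation:
rank_ℚ(R)=1; free=3−1=2
SNF(R) diag = [4] → torsion [4]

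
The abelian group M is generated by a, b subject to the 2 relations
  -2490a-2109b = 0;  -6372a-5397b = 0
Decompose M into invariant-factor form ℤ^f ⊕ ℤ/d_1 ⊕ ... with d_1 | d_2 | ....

rank_ℚ(R)=2; free=2−2=0
SNF(R) diag = [3, 6] → torsion [3, 6]

Answer: M ≅ ℤ/3 ⊕ ℤ/6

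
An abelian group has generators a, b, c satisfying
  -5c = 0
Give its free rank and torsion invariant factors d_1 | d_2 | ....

rank_ℚ(R)=1; free=3−1=2
SNF(R) diag = [5] → torsion [5]

Answer: M ≅ ℤ^2 ⊕ ℤ/5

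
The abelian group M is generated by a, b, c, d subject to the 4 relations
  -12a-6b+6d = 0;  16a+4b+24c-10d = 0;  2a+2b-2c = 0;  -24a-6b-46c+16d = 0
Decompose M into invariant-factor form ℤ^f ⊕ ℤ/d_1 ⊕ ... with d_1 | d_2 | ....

Answer: M ≅ ℤ/2 ⊕ ℤ/2 ⊕ ℤ/6 ⊕ ℤ/18

Derivation:
rank_ℚ(R)=4; free=4−4=0
SNF(R) diag = [2, 2, 6, 18] → torsion [2, 2, 6, 18]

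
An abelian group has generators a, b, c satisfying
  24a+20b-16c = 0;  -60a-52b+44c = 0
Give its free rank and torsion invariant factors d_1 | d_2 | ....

Answer: M ≅ ℤ^1 ⊕ ℤ/4 ⊕ ℤ/12

Derivation:
rank_ℚ(R)=2; free=3−2=1
SNF(R) diag = [4, 12] → torsion [4, 12]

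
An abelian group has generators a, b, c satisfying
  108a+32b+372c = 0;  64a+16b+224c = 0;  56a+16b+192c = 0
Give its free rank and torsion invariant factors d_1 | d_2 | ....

Answer: M ≅ ℤ/4 ⊕ ℤ/8 ⊕ ℤ/16

Derivation:
rank_ℚ(R)=3; free=3−3=0
SNF(R) diag = [4, 8, 16] → torsion [4, 8, 16]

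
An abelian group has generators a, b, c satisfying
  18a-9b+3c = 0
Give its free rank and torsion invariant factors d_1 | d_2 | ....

Answer: M ≅ ℤ^2 ⊕ ℤ/3

Derivation:
rank_ℚ(R)=1; free=3−1=2
SNF(R) diag = [3] → torsion [3]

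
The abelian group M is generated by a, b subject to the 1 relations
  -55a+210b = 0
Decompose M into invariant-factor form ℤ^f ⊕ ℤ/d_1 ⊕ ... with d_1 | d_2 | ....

rank_ℚ(R)=1; free=2−1=1
SNF(R) diag = [5] → torsion [5]

Answer: M ≅ ℤ^1 ⊕ ℤ/5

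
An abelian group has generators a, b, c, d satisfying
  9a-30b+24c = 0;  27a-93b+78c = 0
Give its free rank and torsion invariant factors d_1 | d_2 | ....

rank_ℚ(R)=2; free=4−2=2
SNF(R) diag = [3, 9] → torsion [3, 9]

Answer: M ≅ ℤ^2 ⊕ ℤ/3 ⊕ ℤ/9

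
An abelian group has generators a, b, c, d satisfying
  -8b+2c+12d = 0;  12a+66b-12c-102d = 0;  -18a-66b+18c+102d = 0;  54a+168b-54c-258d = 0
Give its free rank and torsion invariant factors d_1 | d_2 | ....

Answer: M ≅ ℤ/2 ⊕ ℤ/6 ⊕ ℤ/6 ⊕ ℤ/18

Derivation:
rank_ℚ(R)=4; free=4−4=0
SNF(R) diag = [2, 6, 6, 18] → torsion [2, 6, 6, 18]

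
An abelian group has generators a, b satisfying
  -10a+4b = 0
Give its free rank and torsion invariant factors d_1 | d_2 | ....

rank_ℚ(R)=1; free=2−1=1
SNF(R) diag = [2] → torsion [2]

Answer: M ≅ ℤ^1 ⊕ ℤ/2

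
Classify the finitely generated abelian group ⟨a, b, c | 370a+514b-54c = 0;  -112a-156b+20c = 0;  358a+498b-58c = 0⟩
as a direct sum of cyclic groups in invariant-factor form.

Answer: M ≅ ℤ/2 ⊕ ℤ/4 ⊕ ℤ/4

Derivation:
rank_ℚ(R)=3; free=3−3=0
SNF(R) diag = [2, 4, 4] → torsion [2, 4, 4]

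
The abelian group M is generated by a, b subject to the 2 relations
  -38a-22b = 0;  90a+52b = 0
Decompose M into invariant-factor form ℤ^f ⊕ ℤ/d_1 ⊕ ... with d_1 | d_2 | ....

rank_ℚ(R)=2; free=2−2=0
SNF(R) diag = [2, 2] → torsion [2, 2]

Answer: M ≅ ℤ/2 ⊕ ℤ/2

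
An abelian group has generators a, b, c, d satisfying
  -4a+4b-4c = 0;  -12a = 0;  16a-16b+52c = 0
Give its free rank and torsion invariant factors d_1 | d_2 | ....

Answer: M ≅ ℤ^1 ⊕ ℤ/4 ⊕ ℤ/12 ⊕ ℤ/36

Derivation:
rank_ℚ(R)=3; free=4−3=1
SNF(R) diag = [4, 12, 36] → torsion [4, 12, 36]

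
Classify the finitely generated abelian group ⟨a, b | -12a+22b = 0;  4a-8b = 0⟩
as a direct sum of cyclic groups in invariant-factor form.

rank_ℚ(R)=2; free=2−2=0
SNF(R) diag = [2, 4] → torsion [2, 4]

Answer: M ≅ ℤ/2 ⊕ ℤ/4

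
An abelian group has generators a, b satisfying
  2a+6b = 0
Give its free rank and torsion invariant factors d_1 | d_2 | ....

Answer: M ≅ ℤ^1 ⊕ ℤ/2

Derivation:
rank_ℚ(R)=1; free=2−1=1
SNF(R) diag = [2] → torsion [2]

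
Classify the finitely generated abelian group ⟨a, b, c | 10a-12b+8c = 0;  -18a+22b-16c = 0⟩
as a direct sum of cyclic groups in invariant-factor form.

rank_ℚ(R)=2; free=3−2=1
SNF(R) diag = [2, 2] → torsion [2, 2]

Answer: M ≅ ℤ^1 ⊕ ℤ/2 ⊕ ℤ/2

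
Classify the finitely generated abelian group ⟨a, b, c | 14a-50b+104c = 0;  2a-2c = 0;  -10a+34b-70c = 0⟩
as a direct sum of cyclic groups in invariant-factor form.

Answer: M ≅ ℤ/2 ⊕ ℤ/2 ⊕ ℤ/6

Derivation:
rank_ℚ(R)=3; free=3−3=0
SNF(R) diag = [2, 2, 6] → torsion [2, 2, 6]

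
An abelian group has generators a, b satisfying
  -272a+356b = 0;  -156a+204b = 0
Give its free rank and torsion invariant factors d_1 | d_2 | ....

Answer: M ≅ ℤ/4 ⊕ ℤ/12

Derivation:
rank_ℚ(R)=2; free=2−2=0
SNF(R) diag = [4, 12] → torsion [4, 12]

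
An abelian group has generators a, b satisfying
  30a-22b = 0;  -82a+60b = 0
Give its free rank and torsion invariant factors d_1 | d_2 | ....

Answer: M ≅ ℤ/2 ⊕ ℤ/2

Derivation:
rank_ℚ(R)=2; free=2−2=0
SNF(R) diag = [2, 2] → torsion [2, 2]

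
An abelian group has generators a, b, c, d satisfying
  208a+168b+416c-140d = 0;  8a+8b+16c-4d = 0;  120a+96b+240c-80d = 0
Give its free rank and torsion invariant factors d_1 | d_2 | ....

rank_ℚ(R)=3; free=4−3=1
SNF(R) diag = [4, 8, 16] → torsion [4, 8, 16]

Answer: M ≅ ℤ^1 ⊕ ℤ/4 ⊕ ℤ/8 ⊕ ℤ/16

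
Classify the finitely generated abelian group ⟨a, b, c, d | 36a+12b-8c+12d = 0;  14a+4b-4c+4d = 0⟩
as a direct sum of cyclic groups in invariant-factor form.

rank_ℚ(R)=2; free=4−2=2
SNF(R) diag = [2, 4] → torsion [2, 4]

Answer: M ≅ ℤ^2 ⊕ ℤ/2 ⊕ ℤ/4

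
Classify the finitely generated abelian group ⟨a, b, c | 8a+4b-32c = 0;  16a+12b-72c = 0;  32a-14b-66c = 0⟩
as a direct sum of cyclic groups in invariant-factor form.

rank_ℚ(R)=3; free=3−3=0
SNF(R) diag = [2, 4, 8] → torsion [2, 4, 8]

Answer: M ≅ ℤ/2 ⊕ ℤ/4 ⊕ ℤ/8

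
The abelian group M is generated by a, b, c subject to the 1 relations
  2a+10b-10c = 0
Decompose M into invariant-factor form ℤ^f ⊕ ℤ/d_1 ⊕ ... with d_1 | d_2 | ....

rank_ℚ(R)=1; free=3−1=2
SNF(R) diag = [2] → torsion [2]

Answer: M ≅ ℤ^2 ⊕ ℤ/2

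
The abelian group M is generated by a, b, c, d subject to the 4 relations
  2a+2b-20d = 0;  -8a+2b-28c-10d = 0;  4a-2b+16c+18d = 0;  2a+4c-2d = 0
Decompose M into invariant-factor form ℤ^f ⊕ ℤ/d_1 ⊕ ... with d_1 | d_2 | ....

rank_ℚ(R)=4; free=4−4=0
SNF(R) diag = [2, 2, 4, 8] → torsion [2, 2, 4, 8]

Answer: M ≅ ℤ/2 ⊕ ℤ/2 ⊕ ℤ/4 ⊕ ℤ/8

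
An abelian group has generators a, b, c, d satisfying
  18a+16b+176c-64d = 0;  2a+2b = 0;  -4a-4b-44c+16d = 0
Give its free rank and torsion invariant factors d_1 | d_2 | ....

Answer: M ≅ ℤ^1 ⊕ ℤ/2 ⊕ ℤ/2 ⊕ ℤ/4

Derivation:
rank_ℚ(R)=3; free=4−3=1
SNF(R) diag = [2, 2, 4] → torsion [2, 2, 4]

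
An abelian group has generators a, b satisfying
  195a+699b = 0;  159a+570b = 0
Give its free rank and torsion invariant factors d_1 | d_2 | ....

Answer: M ≅ ℤ/3 ⊕ ℤ/3

Derivation:
rank_ℚ(R)=2; free=2−2=0
SNF(R) diag = [3, 3] → torsion [3, 3]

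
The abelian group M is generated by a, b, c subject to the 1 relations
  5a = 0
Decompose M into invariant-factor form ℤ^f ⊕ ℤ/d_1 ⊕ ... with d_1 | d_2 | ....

Answer: M ≅ ℤ^2 ⊕ ℤ/5

Derivation:
rank_ℚ(R)=1; free=3−1=2
SNF(R) diag = [5] → torsion [5]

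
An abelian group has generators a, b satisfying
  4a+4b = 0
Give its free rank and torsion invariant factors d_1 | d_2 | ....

Answer: M ≅ ℤ^1 ⊕ ℤ/4

Derivation:
rank_ℚ(R)=1; free=2−1=1
SNF(R) diag = [4] → torsion [4]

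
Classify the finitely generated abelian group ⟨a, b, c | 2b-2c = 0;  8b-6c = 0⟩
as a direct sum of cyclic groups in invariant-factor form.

Answer: M ≅ ℤ^1 ⊕ ℤ/2 ⊕ ℤ/2

Derivation:
rank_ℚ(R)=2; free=3−2=1
SNF(R) diag = [2, 2] → torsion [2, 2]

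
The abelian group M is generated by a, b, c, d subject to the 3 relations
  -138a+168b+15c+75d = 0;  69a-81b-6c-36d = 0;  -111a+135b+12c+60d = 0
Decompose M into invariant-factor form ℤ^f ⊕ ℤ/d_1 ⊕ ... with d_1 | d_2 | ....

Answer: M ≅ ℤ^1 ⊕ ℤ/3 ⊕ ℤ/3 ⊕ ℤ/6

Derivation:
rank_ℚ(R)=3; free=4−3=1
SNF(R) diag = [3, 3, 6] → torsion [3, 3, 6]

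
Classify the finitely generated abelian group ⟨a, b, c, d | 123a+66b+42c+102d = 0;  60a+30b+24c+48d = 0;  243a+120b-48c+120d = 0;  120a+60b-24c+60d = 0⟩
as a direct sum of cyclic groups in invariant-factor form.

Answer: M ≅ ℤ/3 ⊕ ℤ/6 ⊕ ℤ/18 ⊕ ℤ/36

Derivation:
rank_ℚ(R)=4; free=4−4=0
SNF(R) diag = [3, 6, 18, 36] → torsion [3, 6, 18, 36]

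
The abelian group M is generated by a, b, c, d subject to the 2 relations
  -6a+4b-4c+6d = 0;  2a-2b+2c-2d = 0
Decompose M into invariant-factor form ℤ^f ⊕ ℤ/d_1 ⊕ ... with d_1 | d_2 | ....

Answer: M ≅ ℤ^2 ⊕ ℤ/2 ⊕ ℤ/2

Derivation:
rank_ℚ(R)=2; free=4−2=2
SNF(R) diag = [2, 2] → torsion [2, 2]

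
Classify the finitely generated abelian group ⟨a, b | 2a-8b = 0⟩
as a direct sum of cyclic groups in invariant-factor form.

Answer: M ≅ ℤ^1 ⊕ ℤ/2

Derivation:
rank_ℚ(R)=1; free=2−1=1
SNF(R) diag = [2] → torsion [2]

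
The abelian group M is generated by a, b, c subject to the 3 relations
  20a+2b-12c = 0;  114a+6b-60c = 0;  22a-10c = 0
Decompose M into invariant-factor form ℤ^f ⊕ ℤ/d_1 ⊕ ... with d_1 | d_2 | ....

rank_ℚ(R)=3; free=3−3=0
SNF(R) diag = [2, 2, 6] → torsion [2, 2, 6]

Answer: M ≅ ℤ/2 ⊕ ℤ/2 ⊕ ℤ/6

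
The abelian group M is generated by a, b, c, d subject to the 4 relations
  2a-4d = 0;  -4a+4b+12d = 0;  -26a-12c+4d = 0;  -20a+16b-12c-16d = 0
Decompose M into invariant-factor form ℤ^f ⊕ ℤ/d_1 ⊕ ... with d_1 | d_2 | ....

Answer: M ≅ ℤ/2 ⊕ ℤ/4 ⊕ ℤ/12 ⊕ ℤ/24

Derivation:
rank_ℚ(R)=4; free=4−4=0
SNF(R) diag = [2, 4, 12, 24] → torsion [2, 4, 12, 24]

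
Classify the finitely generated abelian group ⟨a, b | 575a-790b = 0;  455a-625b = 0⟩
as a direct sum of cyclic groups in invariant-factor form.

rank_ℚ(R)=2; free=2−2=0
SNF(R) diag = [5, 15] → torsion [5, 15]

Answer: M ≅ ℤ/5 ⊕ ℤ/15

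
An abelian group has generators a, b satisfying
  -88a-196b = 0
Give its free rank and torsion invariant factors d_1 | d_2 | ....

rank_ℚ(R)=1; free=2−1=1
SNF(R) diag = [4] → torsion [4]

Answer: M ≅ ℤ^1 ⊕ ℤ/4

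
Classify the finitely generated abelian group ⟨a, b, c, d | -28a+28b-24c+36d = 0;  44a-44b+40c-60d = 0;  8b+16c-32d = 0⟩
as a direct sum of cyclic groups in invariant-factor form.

rank_ℚ(R)=3; free=4−3=1
SNF(R) diag = [4, 8, 8] → torsion [4, 8, 8]

Answer: M ≅ ℤ^1 ⊕ ℤ/4 ⊕ ℤ/8 ⊕ ℤ/8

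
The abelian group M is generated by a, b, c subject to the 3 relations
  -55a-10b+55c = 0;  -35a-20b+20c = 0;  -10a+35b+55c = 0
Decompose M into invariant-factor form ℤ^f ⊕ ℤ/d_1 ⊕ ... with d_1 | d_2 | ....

Answer: M ≅ ℤ/5 ⊕ ℤ/15 ⊕ ℤ/45

Derivation:
rank_ℚ(R)=3; free=3−3=0
SNF(R) diag = [5, 15, 45] → torsion [5, 15, 45]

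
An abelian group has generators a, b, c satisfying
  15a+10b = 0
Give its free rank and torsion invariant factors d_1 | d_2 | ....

Answer: M ≅ ℤ^2 ⊕ ℤ/5

Derivation:
rank_ℚ(R)=1; free=3−1=2
SNF(R) diag = [5] → torsion [5]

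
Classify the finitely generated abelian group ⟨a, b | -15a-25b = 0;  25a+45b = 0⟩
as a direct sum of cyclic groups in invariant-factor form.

Answer: M ≅ ℤ/5 ⊕ ℤ/10

Derivation:
rank_ℚ(R)=2; free=2−2=0
SNF(R) diag = [5, 10] → torsion [5, 10]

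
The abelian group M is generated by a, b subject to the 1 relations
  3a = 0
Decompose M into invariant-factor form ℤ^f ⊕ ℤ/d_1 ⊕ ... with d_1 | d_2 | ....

rank_ℚ(R)=1; free=2−1=1
SNF(R) diag = [3] → torsion [3]

Answer: M ≅ ℤ^1 ⊕ ℤ/3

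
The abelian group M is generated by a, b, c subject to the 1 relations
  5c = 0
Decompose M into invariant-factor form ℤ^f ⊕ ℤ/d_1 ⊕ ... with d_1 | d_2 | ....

Answer: M ≅ ℤ^2 ⊕ ℤ/5

Derivation:
rank_ℚ(R)=1; free=3−1=2
SNF(R) diag = [5] → torsion [5]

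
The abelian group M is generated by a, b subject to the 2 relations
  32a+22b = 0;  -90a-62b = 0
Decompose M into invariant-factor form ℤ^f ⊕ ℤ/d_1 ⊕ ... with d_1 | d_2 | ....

Answer: M ≅ ℤ/2 ⊕ ℤ/2

Derivation:
rank_ℚ(R)=2; free=2−2=0
SNF(R) diag = [2, 2] → torsion [2, 2]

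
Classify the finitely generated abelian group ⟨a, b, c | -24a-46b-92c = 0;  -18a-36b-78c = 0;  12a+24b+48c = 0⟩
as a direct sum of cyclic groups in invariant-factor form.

Answer: M ≅ ℤ/2 ⊕ ℤ/6 ⊕ ℤ/12

Derivation:
rank_ℚ(R)=3; free=3−3=0
SNF(R) diag = [2, 6, 12] → torsion [2, 6, 12]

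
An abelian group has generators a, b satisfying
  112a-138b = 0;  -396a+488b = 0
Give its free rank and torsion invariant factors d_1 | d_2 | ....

rank_ℚ(R)=2; free=2−2=0
SNF(R) diag = [2, 4] → torsion [2, 4]

Answer: M ≅ ℤ/2 ⊕ ℤ/4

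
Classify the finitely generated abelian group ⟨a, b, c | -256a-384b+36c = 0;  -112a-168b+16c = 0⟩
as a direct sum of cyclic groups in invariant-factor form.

rank_ℚ(R)=2; free=3−2=1
SNF(R) diag = [4, 8] → torsion [4, 8]

Answer: M ≅ ℤ^1 ⊕ ℤ/4 ⊕ ℤ/8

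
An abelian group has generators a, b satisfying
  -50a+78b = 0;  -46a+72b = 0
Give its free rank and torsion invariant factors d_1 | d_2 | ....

Answer: M ≅ ℤ/2 ⊕ ℤ/6

Derivation:
rank_ℚ(R)=2; free=2−2=0
SNF(R) diag = [2, 6] → torsion [2, 6]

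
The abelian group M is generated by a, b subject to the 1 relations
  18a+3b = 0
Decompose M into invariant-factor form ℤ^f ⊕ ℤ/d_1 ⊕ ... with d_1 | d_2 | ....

rank_ℚ(R)=1; free=2−1=1
SNF(R) diag = [3] → torsion [3]

Answer: M ≅ ℤ^1 ⊕ ℤ/3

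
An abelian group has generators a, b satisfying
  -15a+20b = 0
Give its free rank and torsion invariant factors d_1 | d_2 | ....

rank_ℚ(R)=1; free=2−1=1
SNF(R) diag = [5] → torsion [5]

Answer: M ≅ ℤ^1 ⊕ ℤ/5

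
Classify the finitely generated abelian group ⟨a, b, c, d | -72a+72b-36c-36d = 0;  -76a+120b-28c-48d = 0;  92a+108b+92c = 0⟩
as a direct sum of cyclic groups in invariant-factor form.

rank_ℚ(R)=3; free=4−3=1
SNF(R) diag = [4, 12, 36] → torsion [4, 12, 36]

Answer: M ≅ ℤ^1 ⊕ ℤ/4 ⊕ ℤ/12 ⊕ ℤ/36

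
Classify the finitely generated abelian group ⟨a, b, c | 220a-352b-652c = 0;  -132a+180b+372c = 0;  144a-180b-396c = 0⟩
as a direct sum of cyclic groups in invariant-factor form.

rank_ℚ(R)=3; free=3−3=0
SNF(R) diag = [4, 12, 36] → torsion [4, 12, 36]

Answer: M ≅ ℤ/4 ⊕ ℤ/12 ⊕ ℤ/36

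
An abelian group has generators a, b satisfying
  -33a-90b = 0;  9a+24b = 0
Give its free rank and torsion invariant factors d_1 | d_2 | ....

Answer: M ≅ ℤ/3 ⊕ ℤ/6

Derivation:
rank_ℚ(R)=2; free=2−2=0
SNF(R) diag = [3, 6] → torsion [3, 6]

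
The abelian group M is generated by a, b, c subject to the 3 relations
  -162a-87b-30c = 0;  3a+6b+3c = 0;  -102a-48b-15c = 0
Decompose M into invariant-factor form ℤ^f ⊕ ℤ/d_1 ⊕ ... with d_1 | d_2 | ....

rank_ℚ(R)=3; free=3−3=0
SNF(R) diag = [3, 3, 9] → torsion [3, 3, 9]

Answer: M ≅ ℤ/3 ⊕ ℤ/3 ⊕ ℤ/9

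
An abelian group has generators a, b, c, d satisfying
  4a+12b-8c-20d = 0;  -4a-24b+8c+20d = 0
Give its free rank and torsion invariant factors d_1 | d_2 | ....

Answer: M ≅ ℤ^2 ⊕ ℤ/4 ⊕ ℤ/12

Derivation:
rank_ℚ(R)=2; free=4−2=2
SNF(R) diag = [4, 12] → torsion [4, 12]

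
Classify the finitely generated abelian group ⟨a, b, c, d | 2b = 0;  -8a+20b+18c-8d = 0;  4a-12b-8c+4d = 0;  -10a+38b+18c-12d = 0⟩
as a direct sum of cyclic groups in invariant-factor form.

Answer: M ≅ ℤ/2 ⊕ ℤ/2 ⊕ ℤ/2 ⊕ ℤ/4

Derivation:
rank_ℚ(R)=4; free=4−4=0
SNF(R) diag = [2, 2, 2, 4] → torsion [2, 2, 2, 4]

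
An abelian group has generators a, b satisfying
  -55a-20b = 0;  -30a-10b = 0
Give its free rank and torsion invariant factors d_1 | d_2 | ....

rank_ℚ(R)=2; free=2−2=0
SNF(R) diag = [5, 10] → torsion [5, 10]

Answer: M ≅ ℤ/5 ⊕ ℤ/10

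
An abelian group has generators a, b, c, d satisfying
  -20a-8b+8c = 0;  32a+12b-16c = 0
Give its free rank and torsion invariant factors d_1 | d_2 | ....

rank_ℚ(R)=2; free=4−2=2
SNF(R) diag = [4, 4] → torsion [4, 4]

Answer: M ≅ ℤ^2 ⊕ ℤ/4 ⊕ ℤ/4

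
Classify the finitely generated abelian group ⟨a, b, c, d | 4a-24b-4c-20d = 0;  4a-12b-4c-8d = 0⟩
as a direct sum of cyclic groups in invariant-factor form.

Answer: M ≅ ℤ^2 ⊕ ℤ/4 ⊕ ℤ/12

Derivation:
rank_ℚ(R)=2; free=4−2=2
SNF(R) diag = [4, 12] → torsion [4, 12]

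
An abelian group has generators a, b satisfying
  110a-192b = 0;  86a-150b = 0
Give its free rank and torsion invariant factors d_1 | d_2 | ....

rank_ℚ(R)=2; free=2−2=0
SNF(R) diag = [2, 6] → torsion [2, 6]

Answer: M ≅ ℤ/2 ⊕ ℤ/6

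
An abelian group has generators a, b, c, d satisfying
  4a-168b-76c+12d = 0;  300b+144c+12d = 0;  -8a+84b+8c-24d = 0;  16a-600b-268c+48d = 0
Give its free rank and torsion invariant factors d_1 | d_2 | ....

Answer: M ≅ ℤ/4 ⊕ ℤ/12 ⊕ ℤ/36 ⊕ ℤ/36

Derivation:
rank_ℚ(R)=4; free=4−4=0
SNF(R) diag = [4, 12, 36, 36] → torsion [4, 12, 36, 36]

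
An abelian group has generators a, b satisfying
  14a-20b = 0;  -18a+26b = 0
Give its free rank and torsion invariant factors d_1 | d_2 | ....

Answer: M ≅ ℤ/2 ⊕ ℤ/2

Derivation:
rank_ℚ(R)=2; free=2−2=0
SNF(R) diag = [2, 2] → torsion [2, 2]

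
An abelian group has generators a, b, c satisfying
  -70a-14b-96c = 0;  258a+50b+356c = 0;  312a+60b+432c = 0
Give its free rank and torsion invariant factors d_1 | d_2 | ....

rank_ℚ(R)=3; free=3−3=0
SNF(R) diag = [2, 4, 12] → torsion [2, 4, 12]

Answer: M ≅ ℤ/2 ⊕ ℤ/4 ⊕ ℤ/12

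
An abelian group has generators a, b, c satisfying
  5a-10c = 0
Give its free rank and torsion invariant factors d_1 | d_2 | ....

rank_ℚ(R)=1; free=3−1=2
SNF(R) diag = [5] → torsion [5]

Answer: M ≅ ℤ^2 ⊕ ℤ/5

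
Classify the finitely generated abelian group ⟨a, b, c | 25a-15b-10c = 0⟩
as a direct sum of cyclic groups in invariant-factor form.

Answer: M ≅ ℤ^2 ⊕ ℤ/5

Derivation:
rank_ℚ(R)=1; free=3−1=2
SNF(R) diag = [5] → torsion [5]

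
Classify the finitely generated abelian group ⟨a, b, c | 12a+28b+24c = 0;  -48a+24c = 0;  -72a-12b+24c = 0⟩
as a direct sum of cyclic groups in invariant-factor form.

rank_ℚ(R)=3; free=3−3=0
SNF(R) diag = [4, 12, 24] → torsion [4, 12, 24]

Answer: M ≅ ℤ/4 ⊕ ℤ/12 ⊕ ℤ/24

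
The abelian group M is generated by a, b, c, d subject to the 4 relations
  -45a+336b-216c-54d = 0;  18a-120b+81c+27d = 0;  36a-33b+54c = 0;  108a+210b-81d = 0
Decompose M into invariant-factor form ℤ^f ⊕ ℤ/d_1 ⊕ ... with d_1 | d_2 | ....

rank_ℚ(R)=4; free=4−4=0
SNF(R) diag = [3, 9, 27, 81] → torsion [3, 9, 27, 81]

Answer: M ≅ ℤ/3 ⊕ ℤ/9 ⊕ ℤ/27 ⊕ ℤ/81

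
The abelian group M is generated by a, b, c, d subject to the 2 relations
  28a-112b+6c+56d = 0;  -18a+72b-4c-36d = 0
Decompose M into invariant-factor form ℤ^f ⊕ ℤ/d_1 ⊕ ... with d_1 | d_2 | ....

rank_ℚ(R)=2; free=4−2=2
SNF(R) diag = [2, 2] → torsion [2, 2]

Answer: M ≅ ℤ^2 ⊕ ℤ/2 ⊕ ℤ/2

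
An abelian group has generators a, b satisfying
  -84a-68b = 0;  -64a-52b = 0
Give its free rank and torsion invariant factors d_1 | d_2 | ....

Answer: M ≅ ℤ/4 ⊕ ℤ/4

Derivation:
rank_ℚ(R)=2; free=2−2=0
SNF(R) diag = [4, 4] → torsion [4, 4]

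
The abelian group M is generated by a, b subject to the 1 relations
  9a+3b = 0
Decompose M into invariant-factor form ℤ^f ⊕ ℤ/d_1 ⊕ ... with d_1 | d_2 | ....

Answer: M ≅ ℤ^1 ⊕ ℤ/3

Derivation:
rank_ℚ(R)=1; free=2−1=1
SNF(R) diag = [3] → torsion [3]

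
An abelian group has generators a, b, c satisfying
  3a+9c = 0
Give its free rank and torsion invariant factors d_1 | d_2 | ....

rank_ℚ(R)=1; free=3−1=2
SNF(R) diag = [3] → torsion [3]

Answer: M ≅ ℤ^2 ⊕ ℤ/3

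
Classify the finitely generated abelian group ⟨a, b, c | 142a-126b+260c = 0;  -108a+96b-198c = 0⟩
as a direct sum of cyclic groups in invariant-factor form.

Answer: M ≅ ℤ^1 ⊕ ℤ/2 ⊕ ℤ/6

Derivation:
rank_ℚ(R)=2; free=3−2=1
SNF(R) diag = [2, 6] → torsion [2, 6]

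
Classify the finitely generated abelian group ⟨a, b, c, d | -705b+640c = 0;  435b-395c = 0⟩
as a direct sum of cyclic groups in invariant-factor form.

Answer: M ≅ ℤ^2 ⊕ ℤ/5 ⊕ ℤ/15

Derivation:
rank_ℚ(R)=2; free=4−2=2
SNF(R) diag = [5, 15] → torsion [5, 15]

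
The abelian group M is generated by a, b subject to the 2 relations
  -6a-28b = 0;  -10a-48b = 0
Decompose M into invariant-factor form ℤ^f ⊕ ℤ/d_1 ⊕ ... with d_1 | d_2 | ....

Answer: M ≅ ℤ/2 ⊕ ℤ/4

Derivation:
rank_ℚ(R)=2; free=2−2=0
SNF(R) diag = [2, 4] → torsion [2, 4]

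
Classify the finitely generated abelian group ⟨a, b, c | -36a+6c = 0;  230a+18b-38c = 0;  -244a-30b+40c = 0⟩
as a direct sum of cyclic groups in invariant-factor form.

Answer: M ≅ ℤ/2 ⊕ ℤ/6 ⊕ ℤ/6

Derivation:
rank_ℚ(R)=3; free=3−3=0
SNF(R) diag = [2, 6, 6] → torsion [2, 6, 6]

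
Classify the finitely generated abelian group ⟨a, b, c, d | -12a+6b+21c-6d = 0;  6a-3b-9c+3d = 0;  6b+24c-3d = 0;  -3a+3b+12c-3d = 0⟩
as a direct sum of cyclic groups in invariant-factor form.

rank_ℚ(R)=4; free=4−4=0
SNF(R) diag = [3, 3, 3, 3] → torsion [3, 3, 3, 3]

Answer: M ≅ ℤ/3 ⊕ ℤ/3 ⊕ ℤ/3 ⊕ ℤ/3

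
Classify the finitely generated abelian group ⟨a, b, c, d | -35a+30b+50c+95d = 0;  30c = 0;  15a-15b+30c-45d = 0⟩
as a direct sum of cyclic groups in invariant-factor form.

Answer: M ≅ ℤ^1 ⊕ ℤ/5 ⊕ ℤ/15 ⊕ ℤ/30

Derivation:
rank_ℚ(R)=3; free=4−3=1
SNF(R) diag = [5, 15, 30] → torsion [5, 15, 30]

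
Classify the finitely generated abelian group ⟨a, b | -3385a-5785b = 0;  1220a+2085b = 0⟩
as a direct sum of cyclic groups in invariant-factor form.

rank_ℚ(R)=2; free=2−2=0
SNF(R) diag = [5, 5] → torsion [5, 5]

Answer: M ≅ ℤ/5 ⊕ ℤ/5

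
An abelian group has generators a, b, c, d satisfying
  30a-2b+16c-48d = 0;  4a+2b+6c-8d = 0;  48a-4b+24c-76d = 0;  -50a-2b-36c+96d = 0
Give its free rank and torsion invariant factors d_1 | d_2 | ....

Answer: M ≅ ℤ/2 ⊕ ℤ/2 ⊕ ℤ/4 ⊕ ℤ/12

Derivation:
rank_ℚ(R)=4; free=4−4=0
SNF(R) diag = [2, 2, 4, 12] → torsion [2, 2, 4, 12]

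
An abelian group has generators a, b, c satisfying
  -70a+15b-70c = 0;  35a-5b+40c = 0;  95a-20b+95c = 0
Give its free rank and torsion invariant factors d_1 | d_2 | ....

rank_ℚ(R)=3; free=3−3=0
SNF(R) diag = [5, 5, 5] → torsion [5, 5, 5]

Answer: M ≅ ℤ/5 ⊕ ℤ/5 ⊕ ℤ/5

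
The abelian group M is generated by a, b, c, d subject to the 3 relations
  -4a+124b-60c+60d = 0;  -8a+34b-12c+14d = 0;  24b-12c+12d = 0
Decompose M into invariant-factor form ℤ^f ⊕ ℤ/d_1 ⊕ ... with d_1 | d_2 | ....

Answer: M ≅ ℤ^1 ⊕ ℤ/2 ⊕ ℤ/4 ⊕ ℤ/12

Derivation:
rank_ℚ(R)=3; free=4−3=1
SNF(R) diag = [2, 4, 12] → torsion [2, 4, 12]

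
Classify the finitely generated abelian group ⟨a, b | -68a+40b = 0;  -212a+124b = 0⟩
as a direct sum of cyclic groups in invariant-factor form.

rank_ℚ(R)=2; free=2−2=0
SNF(R) diag = [4, 12] → torsion [4, 12]

Answer: M ≅ ℤ/4 ⊕ ℤ/12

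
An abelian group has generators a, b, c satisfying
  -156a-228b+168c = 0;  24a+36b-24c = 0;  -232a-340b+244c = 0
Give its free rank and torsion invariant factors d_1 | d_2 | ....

Answer: M ≅ ℤ/4 ⊕ ℤ/12 ⊕ ℤ/12

Derivation:
rank_ℚ(R)=3; free=3−3=0
SNF(R) diag = [4, 12, 12] → torsion [4, 12, 12]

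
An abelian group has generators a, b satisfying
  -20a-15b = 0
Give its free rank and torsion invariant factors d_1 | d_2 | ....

Answer: M ≅ ℤ^1 ⊕ ℤ/5

Derivation:
rank_ℚ(R)=1; free=2−1=1
SNF(R) diag = [5] → torsion [5]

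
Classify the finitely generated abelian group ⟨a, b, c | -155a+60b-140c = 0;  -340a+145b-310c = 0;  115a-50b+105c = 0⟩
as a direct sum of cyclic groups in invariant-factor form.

Answer: M ≅ ℤ/5 ⊕ ℤ/5 ⊕ ℤ/5

Derivation:
rank_ℚ(R)=3; free=3−3=0
SNF(R) diag = [5, 5, 5] → torsion [5, 5, 5]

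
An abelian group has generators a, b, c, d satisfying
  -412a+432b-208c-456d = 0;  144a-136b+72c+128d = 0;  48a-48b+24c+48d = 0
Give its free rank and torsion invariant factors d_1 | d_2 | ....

Answer: M ≅ ℤ^1 ⊕ ℤ/4 ⊕ ℤ/8 ⊕ ℤ/24

Derivation:
rank_ℚ(R)=3; free=4−3=1
SNF(R) diag = [4, 8, 24] → torsion [4, 8, 24]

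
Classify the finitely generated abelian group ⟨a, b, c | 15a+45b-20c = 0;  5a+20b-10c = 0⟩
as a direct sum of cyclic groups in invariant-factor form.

Answer: M ≅ ℤ^1 ⊕ ℤ/5 ⊕ ℤ/5

Derivation:
rank_ℚ(R)=2; free=3−2=1
SNF(R) diag = [5, 5] → torsion [5, 5]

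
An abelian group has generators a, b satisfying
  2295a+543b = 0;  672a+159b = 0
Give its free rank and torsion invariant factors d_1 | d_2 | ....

rank_ℚ(R)=2; free=2−2=0
SNF(R) diag = [3, 3] → torsion [3, 3]

Answer: M ≅ ℤ/3 ⊕ ℤ/3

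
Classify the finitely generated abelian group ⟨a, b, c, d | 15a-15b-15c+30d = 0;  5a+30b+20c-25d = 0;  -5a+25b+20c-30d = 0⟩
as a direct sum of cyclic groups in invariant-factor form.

rank_ℚ(R)=3; free=4−3=1
SNF(R) diag = [5, 5, 15] → torsion [5, 5, 15]

Answer: M ≅ ℤ^1 ⊕ ℤ/5 ⊕ ℤ/5 ⊕ ℤ/15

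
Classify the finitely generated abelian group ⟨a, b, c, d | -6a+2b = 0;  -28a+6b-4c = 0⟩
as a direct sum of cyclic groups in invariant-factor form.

Answer: M ≅ ℤ^2 ⊕ ℤ/2 ⊕ ℤ/2

Derivation:
rank_ℚ(R)=2; free=4−2=2
SNF(R) diag = [2, 2] → torsion [2, 2]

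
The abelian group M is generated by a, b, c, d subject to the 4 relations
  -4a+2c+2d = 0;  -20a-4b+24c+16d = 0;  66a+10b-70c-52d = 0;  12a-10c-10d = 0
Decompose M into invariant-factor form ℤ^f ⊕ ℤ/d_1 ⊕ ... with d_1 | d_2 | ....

Answer: M ≅ ℤ/2 ⊕ ℤ/2 ⊕ ℤ/4 ⊕ ℤ/8

Derivation:
rank_ℚ(R)=4; free=4−4=0
SNF(R) diag = [2, 2, 4, 8] → torsion [2, 2, 4, 8]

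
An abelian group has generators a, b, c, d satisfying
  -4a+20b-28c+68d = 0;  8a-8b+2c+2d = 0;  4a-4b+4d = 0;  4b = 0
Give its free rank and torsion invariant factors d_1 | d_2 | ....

Answer: M ≅ ℤ/2 ⊕ ℤ/4 ⊕ ℤ/4 ⊕ ℤ/12

Derivation:
rank_ℚ(R)=4; free=4−4=0
SNF(R) diag = [2, 4, 4, 12] → torsion [2, 4, 4, 12]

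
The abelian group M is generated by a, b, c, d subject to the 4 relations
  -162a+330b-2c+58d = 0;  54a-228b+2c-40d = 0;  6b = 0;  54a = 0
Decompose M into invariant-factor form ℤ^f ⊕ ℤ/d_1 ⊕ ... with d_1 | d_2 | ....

Answer: M ≅ ℤ/2 ⊕ ℤ/6 ⊕ ℤ/18 ⊕ ℤ/54

Derivation:
rank_ℚ(R)=4; free=4−4=0
SNF(R) diag = [2, 6, 18, 54] → torsion [2, 6, 18, 54]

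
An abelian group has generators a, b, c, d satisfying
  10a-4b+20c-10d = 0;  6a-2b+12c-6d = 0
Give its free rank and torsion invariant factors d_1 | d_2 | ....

Answer: M ≅ ℤ^2 ⊕ ℤ/2 ⊕ ℤ/2

Derivation:
rank_ℚ(R)=2; free=4−2=2
SNF(R) diag = [2, 2] → torsion [2, 2]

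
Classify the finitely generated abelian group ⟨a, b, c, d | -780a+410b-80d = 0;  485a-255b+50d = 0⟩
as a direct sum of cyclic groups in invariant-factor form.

Answer: M ≅ ℤ^2 ⊕ ℤ/5 ⊕ ℤ/10

Derivation:
rank_ℚ(R)=2; free=4−2=2
SNF(R) diag = [5, 10] → torsion [5, 10]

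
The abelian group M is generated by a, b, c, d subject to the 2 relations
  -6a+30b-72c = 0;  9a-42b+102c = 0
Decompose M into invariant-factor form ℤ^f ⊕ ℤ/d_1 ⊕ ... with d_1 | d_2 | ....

Answer: M ≅ ℤ^2 ⊕ ℤ/3 ⊕ ℤ/6

Derivation:
rank_ℚ(R)=2; free=4−2=2
SNF(R) diag = [3, 6] → torsion [3, 6]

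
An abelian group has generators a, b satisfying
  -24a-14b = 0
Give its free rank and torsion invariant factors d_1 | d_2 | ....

rank_ℚ(R)=1; free=2−1=1
SNF(R) diag = [2] → torsion [2]

Answer: M ≅ ℤ^1 ⊕ ℤ/2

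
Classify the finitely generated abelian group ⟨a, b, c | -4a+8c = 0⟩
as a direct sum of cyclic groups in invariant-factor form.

rank_ℚ(R)=1; free=3−1=2
SNF(R) diag = [4] → torsion [4]

Answer: M ≅ ℤ^2 ⊕ ℤ/4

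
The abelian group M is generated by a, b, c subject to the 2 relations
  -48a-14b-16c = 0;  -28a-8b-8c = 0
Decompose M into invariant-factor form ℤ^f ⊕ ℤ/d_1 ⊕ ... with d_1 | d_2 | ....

Answer: M ≅ ℤ^1 ⊕ ℤ/2 ⊕ ℤ/4

Derivation:
rank_ℚ(R)=2; free=3−2=1
SNF(R) diag = [2, 4] → torsion [2, 4]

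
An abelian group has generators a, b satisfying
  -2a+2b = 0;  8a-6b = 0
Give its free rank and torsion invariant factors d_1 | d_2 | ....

Answer: M ≅ ℤ/2 ⊕ ℤ/2

Derivation:
rank_ℚ(R)=2; free=2−2=0
SNF(R) diag = [2, 2] → torsion [2, 2]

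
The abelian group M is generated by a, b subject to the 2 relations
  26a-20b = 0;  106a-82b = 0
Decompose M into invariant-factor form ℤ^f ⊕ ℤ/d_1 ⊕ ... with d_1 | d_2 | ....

rank_ℚ(R)=2; free=2−2=0
SNF(R) diag = [2, 6] → torsion [2, 6]

Answer: M ≅ ℤ/2 ⊕ ℤ/6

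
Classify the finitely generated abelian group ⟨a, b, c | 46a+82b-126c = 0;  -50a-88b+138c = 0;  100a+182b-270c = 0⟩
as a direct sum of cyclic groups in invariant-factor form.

rank_ℚ(R)=3; free=3−3=0
SNF(R) diag = [2, 2, 6] → torsion [2, 2, 6]

Answer: M ≅ ℤ/2 ⊕ ℤ/2 ⊕ ℤ/6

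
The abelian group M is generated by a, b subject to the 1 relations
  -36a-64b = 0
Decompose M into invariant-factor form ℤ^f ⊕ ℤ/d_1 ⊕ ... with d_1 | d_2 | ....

rank_ℚ(R)=1; free=2−1=1
SNF(R) diag = [4] → torsion [4]

Answer: M ≅ ℤ^1 ⊕ ℤ/4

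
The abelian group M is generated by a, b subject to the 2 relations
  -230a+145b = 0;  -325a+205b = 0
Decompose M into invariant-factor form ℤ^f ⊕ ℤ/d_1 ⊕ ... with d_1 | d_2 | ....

rank_ℚ(R)=2; free=2−2=0
SNF(R) diag = [5, 5] → torsion [5, 5]

Answer: M ≅ ℤ/5 ⊕ ℤ/5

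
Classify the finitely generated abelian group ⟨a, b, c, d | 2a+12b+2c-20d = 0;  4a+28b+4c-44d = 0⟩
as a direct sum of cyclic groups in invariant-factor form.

rank_ℚ(R)=2; free=4−2=2
SNF(R) diag = [2, 4] → torsion [2, 4]

Answer: M ≅ ℤ^2 ⊕ ℤ/2 ⊕ ℤ/4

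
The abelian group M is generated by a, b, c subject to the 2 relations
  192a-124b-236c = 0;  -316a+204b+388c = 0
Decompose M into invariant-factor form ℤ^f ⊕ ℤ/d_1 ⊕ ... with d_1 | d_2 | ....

rank_ℚ(R)=2; free=3−2=1
SNF(R) diag = [4, 4] → torsion [4, 4]

Answer: M ≅ ℤ^1 ⊕ ℤ/4 ⊕ ℤ/4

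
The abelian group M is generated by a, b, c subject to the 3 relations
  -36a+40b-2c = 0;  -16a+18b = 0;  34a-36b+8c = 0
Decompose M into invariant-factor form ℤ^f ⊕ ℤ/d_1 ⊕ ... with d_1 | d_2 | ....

Answer: M ≅ ℤ/2 ⊕ ℤ/2 ⊕ ℤ/2

Derivation:
rank_ℚ(R)=3; free=3−3=0
SNF(R) diag = [2, 2, 2] → torsion [2, 2, 2]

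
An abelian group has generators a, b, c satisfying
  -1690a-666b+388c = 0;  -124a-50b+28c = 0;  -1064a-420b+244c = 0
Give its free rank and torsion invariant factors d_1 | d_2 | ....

rank_ℚ(R)=3; free=3−3=0
SNF(R) diag = [2, 2, 4] → torsion [2, 2, 4]

Answer: M ≅ ℤ/2 ⊕ ℤ/2 ⊕ ℤ/4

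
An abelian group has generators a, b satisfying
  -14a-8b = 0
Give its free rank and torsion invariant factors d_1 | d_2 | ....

Answer: M ≅ ℤ^1 ⊕ ℤ/2

Derivation:
rank_ℚ(R)=1; free=2−1=1
SNF(R) diag = [2] → torsion [2]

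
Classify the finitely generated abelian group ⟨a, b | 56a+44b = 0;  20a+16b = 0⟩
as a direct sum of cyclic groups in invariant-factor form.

rank_ℚ(R)=2; free=2−2=0
SNF(R) diag = [4, 4] → torsion [4, 4]

Answer: M ≅ ℤ/4 ⊕ ℤ/4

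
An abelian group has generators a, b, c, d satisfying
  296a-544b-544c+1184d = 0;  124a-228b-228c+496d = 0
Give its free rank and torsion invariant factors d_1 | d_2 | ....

rank_ℚ(R)=2; free=4−2=2
SNF(R) diag = [4, 8] → torsion [4, 8]

Answer: M ≅ ℤ^2 ⊕ ℤ/4 ⊕ ℤ/8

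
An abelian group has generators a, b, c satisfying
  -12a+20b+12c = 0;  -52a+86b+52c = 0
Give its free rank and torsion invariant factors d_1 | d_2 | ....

rank_ℚ(R)=2; free=3−2=1
SNF(R) diag = [2, 4] → torsion [2, 4]

Answer: M ≅ ℤ^1 ⊕ ℤ/2 ⊕ ℤ/4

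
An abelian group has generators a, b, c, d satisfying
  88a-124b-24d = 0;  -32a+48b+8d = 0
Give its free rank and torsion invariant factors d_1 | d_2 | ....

rank_ℚ(R)=2; free=4−2=2
SNF(R) diag = [4, 8] → torsion [4, 8]

Answer: M ≅ ℤ^2 ⊕ ℤ/4 ⊕ ℤ/8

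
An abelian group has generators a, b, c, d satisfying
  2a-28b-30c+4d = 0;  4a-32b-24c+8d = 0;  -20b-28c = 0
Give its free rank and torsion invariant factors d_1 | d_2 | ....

rank_ℚ(R)=3; free=4−3=1
SNF(R) diag = [2, 4, 12] → torsion [2, 4, 12]

Answer: M ≅ ℤ^1 ⊕ ℤ/2 ⊕ ℤ/4 ⊕ ℤ/12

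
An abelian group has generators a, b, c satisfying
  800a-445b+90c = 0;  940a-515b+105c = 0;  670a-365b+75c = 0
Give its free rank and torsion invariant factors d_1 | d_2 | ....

rank_ℚ(R)=3; free=3−3=0
SNF(R) diag = [5, 15, 30] → torsion [5, 15, 30]

Answer: M ≅ ℤ/5 ⊕ ℤ/15 ⊕ ℤ/30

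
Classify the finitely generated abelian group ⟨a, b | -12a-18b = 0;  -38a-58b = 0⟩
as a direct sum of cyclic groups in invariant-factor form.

Answer: M ≅ ℤ/2 ⊕ ℤ/6

Derivation:
rank_ℚ(R)=2; free=2−2=0
SNF(R) diag = [2, 6] → torsion [2, 6]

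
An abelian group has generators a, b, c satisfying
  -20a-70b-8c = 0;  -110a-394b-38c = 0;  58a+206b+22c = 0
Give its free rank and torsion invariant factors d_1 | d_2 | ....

Answer: M ≅ ℤ/2 ⊕ ℤ/6 ⊕ ℤ/12

Derivation:
rank_ℚ(R)=3; free=3−3=0
SNF(R) diag = [2, 6, 12] → torsion [2, 6, 12]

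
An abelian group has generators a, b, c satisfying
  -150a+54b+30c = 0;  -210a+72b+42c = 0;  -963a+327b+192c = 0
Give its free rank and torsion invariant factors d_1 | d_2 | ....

rank_ℚ(R)=3; free=3−3=0
SNF(R) diag = [3, 6, 18] → torsion [3, 6, 18]

Answer: M ≅ ℤ/3 ⊕ ℤ/6 ⊕ ℤ/18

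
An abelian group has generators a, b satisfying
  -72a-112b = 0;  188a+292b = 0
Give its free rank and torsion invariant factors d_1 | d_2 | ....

rank_ℚ(R)=2; free=2−2=0
SNF(R) diag = [4, 8] → torsion [4, 8]

Answer: M ≅ ℤ/4 ⊕ ℤ/8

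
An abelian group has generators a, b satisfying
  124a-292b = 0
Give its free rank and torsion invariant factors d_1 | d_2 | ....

Answer: M ≅ ℤ^1 ⊕ ℤ/4

Derivation:
rank_ℚ(R)=1; free=2−1=1
SNF(R) diag = [4] → torsion [4]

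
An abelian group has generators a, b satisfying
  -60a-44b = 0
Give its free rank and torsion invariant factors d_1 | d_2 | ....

Answer: M ≅ ℤ^1 ⊕ ℤ/4

Derivation:
rank_ℚ(R)=1; free=2−1=1
SNF(R) diag = [4] → torsion [4]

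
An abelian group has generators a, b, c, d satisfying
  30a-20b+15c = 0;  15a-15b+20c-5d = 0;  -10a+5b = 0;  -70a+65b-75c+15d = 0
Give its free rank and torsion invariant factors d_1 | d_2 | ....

rank_ℚ(R)=4; free=4−4=0
SNF(R) diag = [5, 5, 5, 15] → torsion [5, 5, 5, 15]

Answer: M ≅ ℤ/5 ⊕ ℤ/5 ⊕ ℤ/5 ⊕ ℤ/15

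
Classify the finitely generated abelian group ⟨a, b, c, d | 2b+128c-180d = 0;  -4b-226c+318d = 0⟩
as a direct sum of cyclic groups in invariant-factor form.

rank_ℚ(R)=2; free=4−2=2
SNF(R) diag = [2, 6] → torsion [2, 6]

Answer: M ≅ ℤ^2 ⊕ ℤ/2 ⊕ ℤ/6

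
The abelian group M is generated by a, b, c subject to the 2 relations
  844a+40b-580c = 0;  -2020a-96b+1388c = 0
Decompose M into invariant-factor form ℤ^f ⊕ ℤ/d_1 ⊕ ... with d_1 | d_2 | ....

rank_ℚ(R)=2; free=3−2=1
SNF(R) diag = [4, 8] → torsion [4, 8]

Answer: M ≅ ℤ^1 ⊕ ℤ/4 ⊕ ℤ/8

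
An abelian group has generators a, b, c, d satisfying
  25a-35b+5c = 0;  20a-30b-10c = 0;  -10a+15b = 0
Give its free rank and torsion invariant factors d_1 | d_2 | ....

Answer: M ≅ ℤ^1 ⊕ ℤ/5 ⊕ ℤ/5 ⊕ ℤ/10

Derivation:
rank_ℚ(R)=3; free=4−3=1
SNF(R) diag = [5, 5, 10] → torsion [5, 5, 10]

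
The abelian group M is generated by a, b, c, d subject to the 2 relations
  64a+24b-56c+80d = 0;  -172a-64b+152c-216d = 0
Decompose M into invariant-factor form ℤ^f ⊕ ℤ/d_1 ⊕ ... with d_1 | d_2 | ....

Answer: M ≅ ℤ^2 ⊕ ℤ/4 ⊕ ℤ/8

Derivation:
rank_ℚ(R)=2; free=4−2=2
SNF(R) diag = [4, 8] → torsion [4, 8]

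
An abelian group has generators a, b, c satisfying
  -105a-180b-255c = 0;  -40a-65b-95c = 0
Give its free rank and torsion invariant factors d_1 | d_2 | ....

Answer: M ≅ ℤ^1 ⊕ ℤ/5 ⊕ ℤ/15

Derivation:
rank_ℚ(R)=2; free=3−2=1
SNF(R) diag = [5, 15] → torsion [5, 15]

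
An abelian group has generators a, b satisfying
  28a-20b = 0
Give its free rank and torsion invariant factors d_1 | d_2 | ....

Answer: M ≅ ℤ^1 ⊕ ℤ/4

Derivation:
rank_ℚ(R)=1; free=2−1=1
SNF(R) diag = [4] → torsion [4]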